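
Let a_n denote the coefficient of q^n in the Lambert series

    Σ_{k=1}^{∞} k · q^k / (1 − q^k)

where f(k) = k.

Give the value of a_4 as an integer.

a_4 = 7

d|4:{1,2,4}  Σf=1+2+4=7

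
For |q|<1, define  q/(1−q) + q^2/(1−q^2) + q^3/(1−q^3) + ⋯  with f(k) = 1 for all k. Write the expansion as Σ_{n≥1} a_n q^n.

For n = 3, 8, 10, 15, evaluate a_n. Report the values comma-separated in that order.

q^3  k|3↦f(k): 3:1 1:1  a_3=2
q^8  k|8↦f(k): 1:1 2:1 4:1 8:1  a_8=4
d|10:{10,5,2,1}  Σf=1+1+1+1=4
q^15  k|15↦f(k): 1:1 3:1 5:1 15:1  a_15=4

2, 4, 4, 4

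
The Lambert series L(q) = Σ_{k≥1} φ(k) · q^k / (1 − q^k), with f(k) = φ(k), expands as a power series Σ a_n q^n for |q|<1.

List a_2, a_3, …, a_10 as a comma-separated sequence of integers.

[q^2] φ(2)=1,φ(1)=1 ⇒ 2
q^3  k|3↦φ(k): 1:1 3:2  a_3=3
[q^4] φ(1)=1,φ(2)=1,φ(4)=2 ⇒ 4
n=5: 5·1 1·5  φ→[4+1]=5
d|6:{1,2,3,6}  Σφ=1+1+2+2=6
n=7: 7·1 1·7  φ→[6+1]=7
q^8  k|8↦φ(k): 1:1 2:1 4:2 8:4  a_8=8
d|9:{9,3,1}  Σφ=6+2+1=9
n=10: 1·10 2·5 5·2 10·1  φ→[1+1+4+4]=10

2, 3, 4, 5, 6, 7, 8, 9, 10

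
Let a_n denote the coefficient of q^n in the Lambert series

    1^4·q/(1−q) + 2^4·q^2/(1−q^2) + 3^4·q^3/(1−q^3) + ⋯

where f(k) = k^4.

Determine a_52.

a_52 = 7797426

[q^52] f(52)=7311616,f(26)=456976,f(13)=28561,f(4)=256,f(2)=16,f(1)=1 ⇒ 7797426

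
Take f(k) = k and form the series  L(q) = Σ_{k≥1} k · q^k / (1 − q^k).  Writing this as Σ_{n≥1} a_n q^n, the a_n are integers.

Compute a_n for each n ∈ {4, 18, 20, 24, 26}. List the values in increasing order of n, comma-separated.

7, 39, 42, 60, 42

d|4:{4,2,1}  Σf=4+2+1=7
q^18  k|18↦f(k): 18:18 9:9 6:6 3:3 2:2 1:1  a_18=39
q^20  k|20↦f(k): 20:20 10:10 5:5 4:4 2:2 1:1  a_20=42
q^24  k|24↦f(k): 24:24 12:12 8:8 6:6 4:4 3:3 2:2 1:1  a_24=60
q^26  k|26↦f(k): 1:1 2:2 13:13 26:26  a_26=42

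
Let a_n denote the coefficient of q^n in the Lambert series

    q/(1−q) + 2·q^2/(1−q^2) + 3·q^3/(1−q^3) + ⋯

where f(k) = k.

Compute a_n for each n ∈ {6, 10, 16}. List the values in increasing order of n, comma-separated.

12, 18, 31

q^6  k|6↦f(k): 1:1 2:2 3:3 6:6  a_6=12
n=10: 10·1 5·2 2·5 1·10  f→[10+5+2+1]=18
q^16  k|16↦f(k): 16:16 8:8 4:4 2:2 1:1  a_16=31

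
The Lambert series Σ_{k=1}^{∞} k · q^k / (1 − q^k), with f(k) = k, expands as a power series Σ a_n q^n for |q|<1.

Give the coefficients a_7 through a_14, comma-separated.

8, 15, 13, 18, 12, 28, 14, 24

n=7: 7·1 1·7  f→[7+1]=8
q^8  k|8↦f(k): 8:8 4:4 2:2 1:1  a_8=15
n=9: 9·1 3·3 1·9  f→[9+3+1]=13
[q^10] f(1)=1,f(2)=2,f(5)=5,f(10)=10 ⇒ 18
d|11:{11,1}  Σf=11+1=12
d|12:{1,2,3,4,6,12}  Σf=1+2+3+4+6+12=28
q^13  k|13↦f(k): 1:1 13:13  a_13=14
[q^14] f(1)=1,f(2)=2,f(7)=7,f(14)=14 ⇒ 24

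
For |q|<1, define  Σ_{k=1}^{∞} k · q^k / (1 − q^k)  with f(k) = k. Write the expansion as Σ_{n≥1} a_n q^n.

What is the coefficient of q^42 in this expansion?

a_42 = 96

[q^42] f(1)=1,f(2)=2,f(3)=3,f(6)=6,f(7)=7,f(14)=14,f(21)=21,f(42)=42 ⇒ 96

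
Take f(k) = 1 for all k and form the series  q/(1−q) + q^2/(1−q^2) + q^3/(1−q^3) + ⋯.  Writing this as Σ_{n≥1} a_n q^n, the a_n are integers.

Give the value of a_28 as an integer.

[q^28] f(28)=1,f(14)=1,f(7)=1,f(4)=1,f(2)=1,f(1)=1 ⇒ 6

a_28 = 6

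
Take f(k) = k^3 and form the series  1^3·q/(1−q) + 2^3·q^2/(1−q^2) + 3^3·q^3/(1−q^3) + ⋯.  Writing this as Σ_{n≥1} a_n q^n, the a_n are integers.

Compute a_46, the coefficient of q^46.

a_46 = 109512

q^46  k|46↦f(k): 1:1 2:8 23:12167 46:97336  a_46=109512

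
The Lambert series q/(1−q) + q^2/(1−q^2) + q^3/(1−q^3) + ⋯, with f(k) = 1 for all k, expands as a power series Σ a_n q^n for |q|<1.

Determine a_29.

[q^29] f(1)=1,f(29)=1 ⇒ 2

a_29 = 2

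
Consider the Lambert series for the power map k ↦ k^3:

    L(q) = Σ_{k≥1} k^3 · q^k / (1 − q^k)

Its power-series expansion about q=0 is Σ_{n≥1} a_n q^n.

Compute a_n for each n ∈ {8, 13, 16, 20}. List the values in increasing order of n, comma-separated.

n=8: 8·1 4·2 2·4 1·8  f→[512+64+8+1]=585
q^13  k|13↦f(k): 1:1 13:2197  a_13=2198
q^16  k|16↦f(k): 1:1 2:8 4:64 8:512 16:4096  a_16=4681
[q^20] f(1)=1,f(2)=8,f(4)=64,f(5)=125,f(10)=1000,f(20)=8000 ⇒ 9198

585, 2198, 4681, 9198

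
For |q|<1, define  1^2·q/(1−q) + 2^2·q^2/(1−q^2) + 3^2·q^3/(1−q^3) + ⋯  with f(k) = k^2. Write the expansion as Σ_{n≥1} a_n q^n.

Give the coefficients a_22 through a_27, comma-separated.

q^22  k|22↦f(k): 1:1 2:4 11:121 22:484  a_22=610
d|23:{23,1}  Σf=529+1=530
n=24: 1·24 2·12 3·8 4·6 6·4 8·3 12·2 24·1  f→[1+4+9+16+36+64+144+576]=850
n=25: 1·25 5·5 25·1  f→[1+25+625]=651
[q^26] f(26)=676,f(13)=169,f(2)=4,f(1)=1 ⇒ 850
[q^27] f(1)=1,f(3)=9,f(9)=81,f(27)=729 ⇒ 820

610, 530, 850, 651, 850, 820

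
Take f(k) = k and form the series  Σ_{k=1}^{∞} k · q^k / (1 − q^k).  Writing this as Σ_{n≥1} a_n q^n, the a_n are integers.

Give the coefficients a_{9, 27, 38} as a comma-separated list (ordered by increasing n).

13, 40, 60

n=9: 1·9 3·3 9·1  f→[1+3+9]=13
d|27:{1,3,9,27}  Σf=1+3+9+27=40
q^38  k|38↦f(k): 38:38 19:19 2:2 1:1  a_38=60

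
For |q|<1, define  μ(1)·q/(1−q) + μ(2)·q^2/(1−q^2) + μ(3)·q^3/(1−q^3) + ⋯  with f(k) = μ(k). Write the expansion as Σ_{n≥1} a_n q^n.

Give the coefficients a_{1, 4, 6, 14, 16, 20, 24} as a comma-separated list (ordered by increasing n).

1, 0, 0, 0, 0, 0, 0

q^1  k|1↦μ(k): 1:1  a_1=1
d|4:{1,2,4}  Σμ=1+(-1)+0=0
n=6: 6·1 3·2 2·3 1·6  μ→[1+(-1)+(-1)+1]=0
n=14: 1·14 2·7 7·2 14·1  μ→[1+(-1)+(-1)+1]=0
[q^16] μ(1)=1,μ(2)=-1,μ(4)=0,μ(8)=0,μ(16)=0 ⇒ 0
d|20:{1,2,4,5,10,20}  Σμ=1+(-1)+0+(-1)+1+0=0
q^24  k|24↦μ(k): 1:1 2:-1 3:-1 4:0 6:1 8:0 12:0 24:0  a_24=0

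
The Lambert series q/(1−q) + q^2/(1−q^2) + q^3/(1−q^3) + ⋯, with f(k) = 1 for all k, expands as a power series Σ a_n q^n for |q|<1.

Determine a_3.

[q^3] f(1)=1,f(3)=1 ⇒ 2

a_3 = 2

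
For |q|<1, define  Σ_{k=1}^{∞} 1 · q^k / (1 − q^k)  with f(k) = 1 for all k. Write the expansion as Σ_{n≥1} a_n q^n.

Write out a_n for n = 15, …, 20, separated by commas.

4, 5, 2, 6, 2, 6

[q^15] f(15)=1,f(5)=1,f(3)=1,f(1)=1 ⇒ 4
n=16: 16·1 8·2 4·4 2·8 1·16  f→[1+1+1+1+1]=5
[q^17] f(17)=1,f(1)=1 ⇒ 2
q^18  k|18↦f(k): 18:1 9:1 6:1 3:1 2:1 1:1  a_18=6
n=19: 19·1 1·19  f→[1+1]=2
n=20: 1·20 2·10 4·5 5·4 10·2 20·1  f→[1+1+1+1+1+1]=6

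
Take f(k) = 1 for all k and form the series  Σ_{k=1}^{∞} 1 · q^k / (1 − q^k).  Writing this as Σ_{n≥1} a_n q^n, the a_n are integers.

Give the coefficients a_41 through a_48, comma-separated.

n=41: 1·41 41·1  f→[1+1]=2
d|42:{1,2,3,6,7,14,21,42}  Σf=1+1+1+1+1+1+1+1=8
d|43:{1,43}  Σf=1+1=2
d|44:{44,22,11,4,2,1}  Σf=1+1+1+1+1+1=6
d|45:{45,15,9,5,3,1}  Σf=1+1+1+1+1+1=6
n=46: 46·1 23·2 2·23 1·46  f→[1+1+1+1]=4
q^47  k|47↦f(k): 1:1 47:1  a_47=2
d|48:{48,24,16,12,8,6,4,3,2,1}  Σf=1+1+1+1+1+1+1+1+1+1=10

2, 8, 2, 6, 6, 4, 2, 10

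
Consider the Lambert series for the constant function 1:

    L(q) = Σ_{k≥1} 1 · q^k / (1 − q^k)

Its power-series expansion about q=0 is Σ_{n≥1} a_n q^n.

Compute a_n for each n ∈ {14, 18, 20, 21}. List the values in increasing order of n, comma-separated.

n=14: 1·14 2·7 7·2 14·1  f→[1+1+1+1]=4
q^18  k|18↦f(k): 1:1 2:1 3:1 6:1 9:1 18:1  a_18=6
q^20  k|20↦f(k): 20:1 10:1 5:1 4:1 2:1 1:1  a_20=6
[q^21] f(21)=1,f(7)=1,f(3)=1,f(1)=1 ⇒ 4

4, 6, 6, 4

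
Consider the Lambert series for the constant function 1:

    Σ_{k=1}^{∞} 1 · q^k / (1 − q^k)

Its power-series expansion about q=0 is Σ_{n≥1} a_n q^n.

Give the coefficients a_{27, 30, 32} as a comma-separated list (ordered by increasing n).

4, 8, 6

q^27  k|27↦f(k): 27:1 9:1 3:1 1:1  a_27=4
q^30  k|30↦f(k): 1:1 2:1 3:1 5:1 6:1 10:1 15:1 30:1  a_30=8
n=32: 32·1 16·2 8·4 4·8 2·16 1·32  f→[1+1+1+1+1+1]=6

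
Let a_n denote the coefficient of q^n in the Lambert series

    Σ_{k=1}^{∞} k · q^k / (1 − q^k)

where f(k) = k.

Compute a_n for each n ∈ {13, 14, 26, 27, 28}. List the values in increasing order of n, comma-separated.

d|13:{13,1}  Σf=13+1=14
d|14:{1,2,7,14}  Σf=1+2+7+14=24
[q^26] f(26)=26,f(13)=13,f(2)=2,f(1)=1 ⇒ 42
n=27: 27·1 9·3 3·9 1·27  f→[27+9+3+1]=40
[q^28] f(28)=28,f(14)=14,f(7)=7,f(4)=4,f(2)=2,f(1)=1 ⇒ 56

14, 24, 42, 40, 56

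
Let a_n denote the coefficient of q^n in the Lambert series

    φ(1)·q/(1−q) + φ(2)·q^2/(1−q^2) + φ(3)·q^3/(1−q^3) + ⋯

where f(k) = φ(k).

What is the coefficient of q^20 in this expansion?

d|20:{20,10,5,4,2,1}  Σφ=8+4+4+2+1+1=20

a_20 = 20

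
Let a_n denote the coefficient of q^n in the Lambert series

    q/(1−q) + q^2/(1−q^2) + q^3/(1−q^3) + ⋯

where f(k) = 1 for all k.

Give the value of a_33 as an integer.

a_33 = 4

d|33:{1,3,11,33}  Σf=1+1+1+1=4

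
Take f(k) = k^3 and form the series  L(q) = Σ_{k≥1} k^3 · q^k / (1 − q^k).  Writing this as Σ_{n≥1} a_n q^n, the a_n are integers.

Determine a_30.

n=30: 1·30 2·15 3·10 5·6 6·5 10·3 15·2 30·1  f→[1+8+27+125+216+1000+3375+27000]=31752

a_30 = 31752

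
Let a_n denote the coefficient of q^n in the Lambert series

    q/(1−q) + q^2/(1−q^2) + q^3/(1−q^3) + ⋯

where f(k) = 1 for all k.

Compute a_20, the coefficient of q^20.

d|20:{20,10,5,4,2,1}  Σf=1+1+1+1+1+1=6

a_20 = 6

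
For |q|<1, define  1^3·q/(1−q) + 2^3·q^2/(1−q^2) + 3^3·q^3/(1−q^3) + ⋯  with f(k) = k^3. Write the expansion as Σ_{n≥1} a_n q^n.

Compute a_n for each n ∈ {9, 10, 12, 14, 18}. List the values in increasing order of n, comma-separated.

757, 1134, 2044, 3096, 6813

q^9  k|9↦f(k): 9:729 3:27 1:1  a_9=757
[q^10] f(10)=1000,f(5)=125,f(2)=8,f(1)=1 ⇒ 1134
q^12  k|12↦f(k): 1:1 2:8 3:27 4:64 6:216 12:1728  a_12=2044
q^14  k|14↦f(k): 1:1 2:8 7:343 14:2744  a_14=3096
q^18  k|18↦f(k): 1:1 2:8 3:27 6:216 9:729 18:5832  a_18=6813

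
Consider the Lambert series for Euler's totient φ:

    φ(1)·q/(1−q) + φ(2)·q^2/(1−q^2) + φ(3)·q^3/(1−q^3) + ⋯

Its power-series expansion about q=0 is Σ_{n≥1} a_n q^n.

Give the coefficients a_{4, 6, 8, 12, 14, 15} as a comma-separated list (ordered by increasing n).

d|4:{1,2,4}  Σφ=1+1+2=4
n=6: 1·6 2·3 3·2 6·1  φ→[1+1+2+2]=6
d|8:{8,4,2,1}  Σφ=4+2+1+1=8
[q^12] φ(1)=1,φ(2)=1,φ(3)=2,φ(4)=2,φ(6)=2,φ(12)=4 ⇒ 12
d|14:{14,7,2,1}  Σφ=6+6+1+1=14
d|15:{15,5,3,1}  Σφ=8+4+2+1=15

4, 6, 8, 12, 14, 15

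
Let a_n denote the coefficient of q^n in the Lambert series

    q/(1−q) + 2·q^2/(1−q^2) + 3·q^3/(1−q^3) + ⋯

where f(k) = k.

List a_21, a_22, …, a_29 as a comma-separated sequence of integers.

32, 36, 24, 60, 31, 42, 40, 56, 30

d|21:{1,3,7,21}  Σf=1+3+7+21=32
[q^22] f(22)=22,f(11)=11,f(2)=2,f(1)=1 ⇒ 36
n=23: 23·1 1·23  f→[23+1]=24
n=24: 24·1 12·2 8·3 6·4 4·6 3·8 2·12 1·24  f→[24+12+8+6+4+3+2+1]=60
q^25  k|25↦f(k): 1:1 5:5 25:25  a_25=31
d|26:{26,13,2,1}  Σf=26+13+2+1=42
[q^27] f(1)=1,f(3)=3,f(9)=9,f(27)=27 ⇒ 40
n=28: 1·28 2·14 4·7 7·4 14·2 28·1  f→[1+2+4+7+14+28]=56
d|29:{1,29}  Σf=1+29=30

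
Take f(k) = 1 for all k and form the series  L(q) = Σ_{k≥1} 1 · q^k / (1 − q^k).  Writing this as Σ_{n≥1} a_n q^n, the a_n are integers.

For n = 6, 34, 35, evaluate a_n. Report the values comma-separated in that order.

[q^6] f(6)=1,f(3)=1,f(2)=1,f(1)=1 ⇒ 4
q^34  k|34↦f(k): 1:1 2:1 17:1 34:1  a_34=4
d|35:{35,7,5,1}  Σf=1+1+1+1=4

4, 4, 4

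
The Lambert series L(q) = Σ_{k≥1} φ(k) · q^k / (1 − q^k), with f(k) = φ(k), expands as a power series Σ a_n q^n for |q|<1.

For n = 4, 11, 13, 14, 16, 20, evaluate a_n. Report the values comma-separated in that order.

[q^4] φ(4)=2,φ(2)=1,φ(1)=1 ⇒ 4
q^11  k|11↦φ(k): 11:10 1:1  a_11=11
[q^13] φ(13)=12,φ(1)=1 ⇒ 13
[q^14] φ(1)=1,φ(2)=1,φ(7)=6,φ(14)=6 ⇒ 14
[q^16] φ(16)=8,φ(8)=4,φ(4)=2,φ(2)=1,φ(1)=1 ⇒ 16
d|20:{20,10,5,4,2,1}  Σφ=8+4+4+2+1+1=20

4, 11, 13, 14, 16, 20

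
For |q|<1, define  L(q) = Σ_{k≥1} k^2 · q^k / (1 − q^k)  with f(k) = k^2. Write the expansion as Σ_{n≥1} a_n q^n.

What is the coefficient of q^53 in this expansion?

a_53 = 2810

q^53  k|53↦f(k): 53:2809 1:1  a_53=2810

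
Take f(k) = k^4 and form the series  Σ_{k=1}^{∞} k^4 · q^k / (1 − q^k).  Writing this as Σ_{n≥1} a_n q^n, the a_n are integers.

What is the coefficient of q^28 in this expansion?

d|28:{1,2,4,7,14,28}  Σf=1+16+256+2401+38416+614656=655746

a_28 = 655746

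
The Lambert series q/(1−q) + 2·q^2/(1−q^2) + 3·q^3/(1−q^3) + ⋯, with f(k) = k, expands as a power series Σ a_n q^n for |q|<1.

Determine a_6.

a_6 = 12

d|6:{1,2,3,6}  Σf=1+2+3+6=12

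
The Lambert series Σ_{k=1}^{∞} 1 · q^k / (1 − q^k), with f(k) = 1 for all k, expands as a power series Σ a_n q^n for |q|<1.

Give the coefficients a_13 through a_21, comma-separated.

2, 4, 4, 5, 2, 6, 2, 6, 4

q^13  k|13↦f(k): 13:1 1:1  a_13=2
d|14:{1,2,7,14}  Σf=1+1+1+1=4
[q^15] f(15)=1,f(5)=1,f(3)=1,f(1)=1 ⇒ 4
q^16  k|16↦f(k): 1:1 2:1 4:1 8:1 16:1  a_16=5
n=17: 17·1 1·17  f→[1+1]=2
q^18  k|18↦f(k): 18:1 9:1 6:1 3:1 2:1 1:1  a_18=6
[q^19] f(1)=1,f(19)=1 ⇒ 2
[q^20] f(1)=1,f(2)=1,f(4)=1,f(5)=1,f(10)=1,f(20)=1 ⇒ 6
q^21  k|21↦f(k): 21:1 7:1 3:1 1:1  a_21=4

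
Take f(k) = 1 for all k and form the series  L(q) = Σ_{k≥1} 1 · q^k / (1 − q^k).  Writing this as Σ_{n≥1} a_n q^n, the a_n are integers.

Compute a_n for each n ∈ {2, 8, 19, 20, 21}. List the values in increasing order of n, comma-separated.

2, 4, 2, 6, 4

q^2  k|2↦f(k): 1:1 2:1  a_2=2
[q^8] f(1)=1,f(2)=1,f(4)=1,f(8)=1 ⇒ 4
n=19: 19·1 1·19  f→[1+1]=2
d|20:{1,2,4,5,10,20}  Σf=1+1+1+1+1+1=6
q^21  k|21↦f(k): 21:1 7:1 3:1 1:1  a_21=4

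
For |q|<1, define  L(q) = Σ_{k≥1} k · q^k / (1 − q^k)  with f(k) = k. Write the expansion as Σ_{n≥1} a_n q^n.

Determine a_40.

a_40 = 90

n=40: 1·40 2·20 4·10 5·8 8·5 10·4 20·2 40·1  f→[1+2+4+5+8+10+20+40]=90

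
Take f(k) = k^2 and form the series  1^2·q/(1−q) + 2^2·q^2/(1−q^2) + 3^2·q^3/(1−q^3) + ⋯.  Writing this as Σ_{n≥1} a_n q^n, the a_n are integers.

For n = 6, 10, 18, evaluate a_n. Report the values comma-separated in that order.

50, 130, 455

d|6:{6,3,2,1}  Σf=36+9+4+1=50
d|10:{1,2,5,10}  Σf=1+4+25+100=130
[q^18] f(1)=1,f(2)=4,f(3)=9,f(6)=36,f(9)=81,f(18)=324 ⇒ 455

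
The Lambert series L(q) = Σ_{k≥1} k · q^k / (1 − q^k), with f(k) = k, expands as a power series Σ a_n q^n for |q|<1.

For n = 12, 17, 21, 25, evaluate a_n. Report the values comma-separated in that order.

n=12: 12·1 6·2 4·3 3·4 2·6 1·12  f→[12+6+4+3+2+1]=28
q^17  k|17↦f(k): 17:17 1:1  a_17=18
n=21: 21·1 7·3 3·7 1·21  f→[21+7+3+1]=32
q^25  k|25↦f(k): 1:1 5:5 25:25  a_25=31

28, 18, 32, 31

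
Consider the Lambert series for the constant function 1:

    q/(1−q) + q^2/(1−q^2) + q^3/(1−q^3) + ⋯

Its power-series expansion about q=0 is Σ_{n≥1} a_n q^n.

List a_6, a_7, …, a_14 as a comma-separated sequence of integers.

d|6:{6,3,2,1}  Σf=1+1+1+1=4
q^7  k|7↦f(k): 7:1 1:1  a_7=2
n=8: 1·8 2·4 4·2 8·1  f→[1+1+1+1]=4
[q^9] f(9)=1,f(3)=1,f(1)=1 ⇒ 3
n=10: 10·1 5·2 2·5 1·10  f→[1+1+1+1]=4
[q^11] f(11)=1,f(1)=1 ⇒ 2
q^12  k|12↦f(k): 12:1 6:1 4:1 3:1 2:1 1:1  a_12=6
q^13  k|13↦f(k): 13:1 1:1  a_13=2
n=14: 14·1 7·2 2·7 1·14  f→[1+1+1+1]=4

4, 2, 4, 3, 4, 2, 6, 2, 4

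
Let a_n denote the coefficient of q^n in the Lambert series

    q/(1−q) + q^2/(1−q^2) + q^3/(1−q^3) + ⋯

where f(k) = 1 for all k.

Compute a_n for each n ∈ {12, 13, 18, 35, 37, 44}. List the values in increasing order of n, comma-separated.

[q^12] f(1)=1,f(2)=1,f(3)=1,f(4)=1,f(6)=1,f(12)=1 ⇒ 6
[q^13] f(13)=1,f(1)=1 ⇒ 2
q^18  k|18↦f(k): 1:1 2:1 3:1 6:1 9:1 18:1  a_18=6
[q^35] f(35)=1,f(7)=1,f(5)=1,f(1)=1 ⇒ 4
q^37  k|37↦f(k): 1:1 37:1  a_37=2
d|44:{1,2,4,11,22,44}  Σf=1+1+1+1+1+1=6

6, 2, 6, 4, 2, 6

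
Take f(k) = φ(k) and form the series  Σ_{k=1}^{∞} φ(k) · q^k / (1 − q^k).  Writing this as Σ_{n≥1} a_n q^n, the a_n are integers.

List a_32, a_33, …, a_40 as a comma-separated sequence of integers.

[q^32] φ(32)=16,φ(16)=8,φ(8)=4,φ(4)=2,φ(2)=1,φ(1)=1 ⇒ 32
[q^33] φ(33)=20,φ(11)=10,φ(3)=2,φ(1)=1 ⇒ 33
n=34: 1·34 2·17 17·2 34·1  φ→[1+1+16+16]=34
q^35  k|35↦φ(k): 35:24 7:6 5:4 1:1  a_35=35
[q^36] φ(1)=1,φ(2)=1,φ(3)=2,φ(4)=2,φ(6)=2,φ(9)=6,φ(12)=4,φ(18)=6,φ(36)=12 ⇒ 36
n=37: 37·1 1·37  φ→[36+1]=37
q^38  k|38↦φ(k): 1:1 2:1 19:18 38:18  a_38=38
[q^39] φ(1)=1,φ(3)=2,φ(13)=12,φ(39)=24 ⇒ 39
q^40  k|40↦φ(k): 40:16 20:8 10:4 8:4 5:4 4:2 2:1 1:1  a_40=40

32, 33, 34, 35, 36, 37, 38, 39, 40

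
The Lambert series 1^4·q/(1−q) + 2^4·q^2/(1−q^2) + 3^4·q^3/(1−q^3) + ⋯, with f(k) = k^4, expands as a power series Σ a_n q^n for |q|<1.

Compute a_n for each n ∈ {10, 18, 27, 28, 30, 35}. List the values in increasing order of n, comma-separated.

10642, 112931, 538084, 655746, 872644, 1503652

d|10:{1,2,5,10}  Σf=1+16+625+10000=10642
d|18:{18,9,6,3,2,1}  Σf=104976+6561+1296+81+16+1=112931
d|27:{1,3,9,27}  Σf=1+81+6561+531441=538084
q^28  k|28↦f(k): 1:1 2:16 4:256 7:2401 14:38416 28:614656  a_28=655746
q^30  k|30↦f(k): 30:810000 15:50625 10:10000 6:1296 5:625 3:81 2:16 1:1  a_30=872644
[q^35] f(35)=1500625,f(7)=2401,f(5)=625,f(1)=1 ⇒ 1503652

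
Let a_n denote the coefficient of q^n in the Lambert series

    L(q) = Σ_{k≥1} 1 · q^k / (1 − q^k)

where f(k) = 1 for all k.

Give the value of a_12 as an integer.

d|12:{1,2,3,4,6,12}  Σf=1+1+1+1+1+1=6

a_12 = 6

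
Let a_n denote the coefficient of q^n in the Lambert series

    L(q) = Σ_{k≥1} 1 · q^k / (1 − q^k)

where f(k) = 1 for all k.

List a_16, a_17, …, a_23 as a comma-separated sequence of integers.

5, 2, 6, 2, 6, 4, 4, 2

n=16: 16·1 8·2 4·4 2·8 1·16  f→[1+1+1+1+1]=5
n=17: 1·17 17·1  f→[1+1]=2
[q^18] f(18)=1,f(9)=1,f(6)=1,f(3)=1,f(2)=1,f(1)=1 ⇒ 6
[q^19] f(1)=1,f(19)=1 ⇒ 2
q^20  k|20↦f(k): 1:1 2:1 4:1 5:1 10:1 20:1  a_20=6
[q^21] f(21)=1,f(7)=1,f(3)=1,f(1)=1 ⇒ 4
q^22  k|22↦f(k): 1:1 2:1 11:1 22:1  a_22=4
q^23  k|23↦f(k): 1:1 23:1  a_23=2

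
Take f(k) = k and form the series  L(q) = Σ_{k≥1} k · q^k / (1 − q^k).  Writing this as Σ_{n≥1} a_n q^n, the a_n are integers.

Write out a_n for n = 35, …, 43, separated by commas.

[q^35] f(1)=1,f(5)=5,f(7)=7,f(35)=35 ⇒ 48
n=36: 1·36 2·18 3·12 4·9 6·6 9·4 12·3 18·2 36·1  f→[1+2+3+4+6+9+12+18+36]=91
n=37: 1·37 37·1  f→[1+37]=38
[q^38] f(38)=38,f(19)=19,f(2)=2,f(1)=1 ⇒ 60
q^39  k|39↦f(k): 39:39 13:13 3:3 1:1  a_39=56
n=40: 40·1 20·2 10·4 8·5 5·8 4·10 2·20 1·40  f→[40+20+10+8+5+4+2+1]=90
q^41  k|41↦f(k): 1:1 41:41  a_41=42
[q^42] f(42)=42,f(21)=21,f(14)=14,f(7)=7,f(6)=6,f(3)=3,f(2)=2,f(1)=1 ⇒ 96
[q^43] f(1)=1,f(43)=43 ⇒ 44

48, 91, 38, 60, 56, 90, 42, 96, 44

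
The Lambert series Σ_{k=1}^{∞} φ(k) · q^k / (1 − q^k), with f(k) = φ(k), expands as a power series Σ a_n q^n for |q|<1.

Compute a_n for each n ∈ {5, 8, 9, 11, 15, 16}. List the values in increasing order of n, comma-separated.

[q^5] φ(5)=4,φ(1)=1 ⇒ 5
d|8:{1,2,4,8}  Σφ=1+1+2+4=8
n=9: 9·1 3·3 1·9  φ→[6+2+1]=9
d|11:{1,11}  Σφ=1+10=11
d|15:{15,5,3,1}  Σφ=8+4+2+1=15
d|16:{16,8,4,2,1}  Σφ=8+4+2+1+1=16

5, 8, 9, 11, 15, 16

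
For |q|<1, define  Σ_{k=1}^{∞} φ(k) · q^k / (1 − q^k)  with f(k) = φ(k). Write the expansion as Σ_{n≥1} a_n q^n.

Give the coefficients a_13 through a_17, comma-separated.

d|13:{1,13}  Σφ=1+12=13
n=14: 1·14 2·7 7·2 14·1  φ→[1+1+6+6]=14
[q^15] φ(1)=1,φ(3)=2,φ(5)=4,φ(15)=8 ⇒ 15
n=16: 1·16 2·8 4·4 8·2 16·1  φ→[1+1+2+4+8]=16
q^17  k|17↦φ(k): 17:16 1:1  a_17=17

13, 14, 15, 16, 17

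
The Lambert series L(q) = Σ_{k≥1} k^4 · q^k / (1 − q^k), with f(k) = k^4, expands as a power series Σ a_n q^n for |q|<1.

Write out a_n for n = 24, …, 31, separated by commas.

358258, 391251, 485554, 538084, 655746, 707282, 872644, 923522

d|24:{1,2,3,4,6,8,12,24}  Σf=1+16+81+256+1296+4096+20736+331776=358258
q^25  k|25↦f(k): 1:1 5:625 25:390625  a_25=391251
d|26:{26,13,2,1}  Σf=456976+28561+16+1=485554
n=27: 1·27 3·9 9·3 27·1  f→[1+81+6561+531441]=538084
[q^28] f(28)=614656,f(14)=38416,f(7)=2401,f(4)=256,f(2)=16,f(1)=1 ⇒ 655746
[q^29] f(1)=1,f(29)=707281 ⇒ 707282
[q^30] f(30)=810000,f(15)=50625,f(10)=10000,f(6)=1296,f(5)=625,f(3)=81,f(2)=16,f(1)=1 ⇒ 872644
[q^31] f(1)=1,f(31)=923521 ⇒ 923522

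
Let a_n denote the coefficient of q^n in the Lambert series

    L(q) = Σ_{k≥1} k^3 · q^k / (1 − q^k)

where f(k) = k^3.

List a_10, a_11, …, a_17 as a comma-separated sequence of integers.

1134, 1332, 2044, 2198, 3096, 3528, 4681, 4914

d|10:{1,2,5,10}  Σf=1+8+125+1000=1134
d|11:{1,11}  Σf=1+1331=1332
q^12  k|12↦f(k): 12:1728 6:216 4:64 3:27 2:8 1:1  a_12=2044
n=13: 13·1 1·13  f→[2197+1]=2198
q^14  k|14↦f(k): 14:2744 7:343 2:8 1:1  a_14=3096
[q^15] f(15)=3375,f(5)=125,f(3)=27,f(1)=1 ⇒ 3528
[q^16] f(1)=1,f(2)=8,f(4)=64,f(8)=512,f(16)=4096 ⇒ 4681
d|17:{1,17}  Σf=1+4913=4914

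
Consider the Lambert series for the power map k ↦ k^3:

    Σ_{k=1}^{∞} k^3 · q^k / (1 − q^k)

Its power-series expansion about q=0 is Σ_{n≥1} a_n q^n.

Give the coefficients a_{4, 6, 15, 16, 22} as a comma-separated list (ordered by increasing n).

n=4: 4·1 2·2 1·4  f→[64+8+1]=73
n=6: 1·6 2·3 3·2 6·1  f→[1+8+27+216]=252
d|15:{1,3,5,15}  Σf=1+27+125+3375=3528
n=16: 1·16 2·8 4·4 8·2 16·1  f→[1+8+64+512+4096]=4681
[q^22] f(1)=1,f(2)=8,f(11)=1331,f(22)=10648 ⇒ 11988

73, 252, 3528, 4681, 11988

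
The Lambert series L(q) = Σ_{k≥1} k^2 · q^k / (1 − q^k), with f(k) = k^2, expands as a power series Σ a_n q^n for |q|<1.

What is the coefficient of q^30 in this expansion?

a_30 = 1300

[q^30] f(30)=900,f(15)=225,f(10)=100,f(6)=36,f(5)=25,f(3)=9,f(2)=4,f(1)=1 ⇒ 1300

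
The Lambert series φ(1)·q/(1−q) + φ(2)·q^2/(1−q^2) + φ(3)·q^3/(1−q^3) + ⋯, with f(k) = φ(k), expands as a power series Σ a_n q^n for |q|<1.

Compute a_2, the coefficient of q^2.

n=2: 2·1 1·2  φ→[1+1]=2

a_2 = 2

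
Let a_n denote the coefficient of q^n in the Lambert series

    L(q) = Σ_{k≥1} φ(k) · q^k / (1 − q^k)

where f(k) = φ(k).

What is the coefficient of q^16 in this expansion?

[q^16] φ(16)=8,φ(8)=4,φ(4)=2,φ(2)=1,φ(1)=1 ⇒ 16

a_16 = 16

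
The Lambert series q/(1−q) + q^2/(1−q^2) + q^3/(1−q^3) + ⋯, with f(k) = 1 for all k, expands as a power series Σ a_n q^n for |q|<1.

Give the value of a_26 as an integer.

a_26 = 4

d|26:{26,13,2,1}  Σf=1+1+1+1=4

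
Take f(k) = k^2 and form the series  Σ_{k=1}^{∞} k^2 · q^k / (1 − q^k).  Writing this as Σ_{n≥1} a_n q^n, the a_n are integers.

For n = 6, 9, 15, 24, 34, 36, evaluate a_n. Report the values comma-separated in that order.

[q^6] f(1)=1,f(2)=4,f(3)=9,f(6)=36 ⇒ 50
n=9: 9·1 3·3 1·9  f→[81+9+1]=91
d|15:{1,3,5,15}  Σf=1+9+25+225=260
d|24:{24,12,8,6,4,3,2,1}  Σf=576+144+64+36+16+9+4+1=850
[q^34] f(1)=1,f(2)=4,f(17)=289,f(34)=1156 ⇒ 1450
[q^36] f(1)=1,f(2)=4,f(3)=9,f(4)=16,f(6)=36,f(9)=81,f(12)=144,f(18)=324,f(36)=1296 ⇒ 1911

50, 91, 260, 850, 1450, 1911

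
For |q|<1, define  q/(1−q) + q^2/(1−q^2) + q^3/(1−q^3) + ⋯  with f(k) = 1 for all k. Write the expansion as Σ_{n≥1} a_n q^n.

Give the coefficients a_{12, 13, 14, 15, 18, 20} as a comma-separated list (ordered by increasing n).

d|12:{1,2,3,4,6,12}  Σf=1+1+1+1+1+1=6
n=13: 13·1 1·13  f→[1+1]=2
q^14  k|14↦f(k): 1:1 2:1 7:1 14:1  a_14=4
n=15: 1·15 3·5 5·3 15·1  f→[1+1+1+1]=4
q^18  k|18↦f(k): 1:1 2:1 3:1 6:1 9:1 18:1  a_18=6
q^20  k|20↦f(k): 1:1 2:1 4:1 5:1 10:1 20:1  a_20=6

6, 2, 4, 4, 6, 6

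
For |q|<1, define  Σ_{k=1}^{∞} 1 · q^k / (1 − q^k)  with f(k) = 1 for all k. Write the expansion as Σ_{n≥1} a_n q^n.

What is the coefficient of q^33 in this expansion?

[q^33] f(33)=1,f(11)=1,f(3)=1,f(1)=1 ⇒ 4

a_33 = 4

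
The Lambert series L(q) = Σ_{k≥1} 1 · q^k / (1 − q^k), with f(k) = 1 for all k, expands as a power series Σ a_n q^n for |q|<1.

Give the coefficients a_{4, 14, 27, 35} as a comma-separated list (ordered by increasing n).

3, 4, 4, 4

d|4:{1,2,4}  Σf=1+1+1=3
d|14:{1,2,7,14}  Σf=1+1+1+1=4
d|27:{1,3,9,27}  Σf=1+1+1+1=4
q^35  k|35↦f(k): 35:1 7:1 5:1 1:1  a_35=4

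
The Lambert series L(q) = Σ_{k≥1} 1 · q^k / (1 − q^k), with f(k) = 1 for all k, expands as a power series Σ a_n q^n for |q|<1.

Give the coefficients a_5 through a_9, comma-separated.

[q^5] f(1)=1,f(5)=1 ⇒ 2
[q^6] f(6)=1,f(3)=1,f(2)=1,f(1)=1 ⇒ 4
q^7  k|7↦f(k): 1:1 7:1  a_7=2
n=8: 8·1 4·2 2·4 1·8  f→[1+1+1+1]=4
[q^9] f(9)=1,f(3)=1,f(1)=1 ⇒ 3

2, 4, 2, 4, 3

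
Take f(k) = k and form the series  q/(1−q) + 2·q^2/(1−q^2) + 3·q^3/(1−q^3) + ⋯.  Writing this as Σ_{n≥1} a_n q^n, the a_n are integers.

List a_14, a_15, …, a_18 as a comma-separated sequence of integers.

q^14  k|14↦f(k): 1:1 2:2 7:7 14:14  a_14=24
d|15:{1,3,5,15}  Σf=1+3+5+15=24
d|16:{1,2,4,8,16}  Σf=1+2+4+8+16=31
[q^17] f(17)=17,f(1)=1 ⇒ 18
[q^18] f(18)=18,f(9)=9,f(6)=6,f(3)=3,f(2)=2,f(1)=1 ⇒ 39

24, 24, 31, 18, 39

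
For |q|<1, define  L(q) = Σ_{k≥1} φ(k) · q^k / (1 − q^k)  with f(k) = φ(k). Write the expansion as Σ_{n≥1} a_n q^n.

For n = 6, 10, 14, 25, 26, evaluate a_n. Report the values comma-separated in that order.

d|6:{6,3,2,1}  Σφ=2+2+1+1=6
q^10  k|10↦φ(k): 1:1 2:1 5:4 10:4  a_10=10
[q^14] φ(14)=6,φ(7)=6,φ(2)=1,φ(1)=1 ⇒ 14
q^25  k|25↦φ(k): 25:20 5:4 1:1  a_25=25
[q^26] φ(1)=1,φ(2)=1,φ(13)=12,φ(26)=12 ⇒ 26

6, 10, 14, 25, 26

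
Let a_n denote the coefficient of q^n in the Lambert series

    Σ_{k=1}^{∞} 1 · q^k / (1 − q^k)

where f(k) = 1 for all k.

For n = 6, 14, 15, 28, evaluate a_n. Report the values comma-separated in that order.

d|6:{1,2,3,6}  Σf=1+1+1+1=4
[q^14] f(1)=1,f(2)=1,f(7)=1,f(14)=1 ⇒ 4
[q^15] f(1)=1,f(3)=1,f(5)=1,f(15)=1 ⇒ 4
q^28  k|28↦f(k): 28:1 14:1 7:1 4:1 2:1 1:1  a_28=6

4, 4, 4, 6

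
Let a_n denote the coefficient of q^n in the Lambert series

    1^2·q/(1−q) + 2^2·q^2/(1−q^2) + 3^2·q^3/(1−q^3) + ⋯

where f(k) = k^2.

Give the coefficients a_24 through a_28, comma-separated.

n=24: 1·24 2·12 3·8 4·6 6·4 8·3 12·2 24·1  f→[1+4+9+16+36+64+144+576]=850
[q^25] f(1)=1,f(5)=25,f(25)=625 ⇒ 651
[q^26] f(26)=676,f(13)=169,f(2)=4,f(1)=1 ⇒ 850
n=27: 27·1 9·3 3·9 1·27  f→[729+81+9+1]=820
d|28:{1,2,4,7,14,28}  Σf=1+4+16+49+196+784=1050

850, 651, 850, 820, 1050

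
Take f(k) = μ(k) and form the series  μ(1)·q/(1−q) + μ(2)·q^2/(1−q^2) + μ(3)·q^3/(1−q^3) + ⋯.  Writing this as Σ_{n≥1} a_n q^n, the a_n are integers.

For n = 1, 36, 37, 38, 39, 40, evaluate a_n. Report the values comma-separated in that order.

1, 0, 0, 0, 0, 0

[q^1] μ(1)=1 ⇒ 1
d|36:{1,2,3,4,6,9,12,18,36}  Σμ=1+(-1)+(-1)+0+1+0+0+0+0=0
n=37: 1·37 37·1  μ→[1+(-1)]=0
q^38  k|38↦μ(k): 38:1 19:-1 2:-1 1:1  a_38=0
[q^39] μ(39)=1,μ(13)=-1,μ(3)=-1,μ(1)=1 ⇒ 0
n=40: 1·40 2·20 4·10 5·8 8·5 10·4 20·2 40·1  μ→[1+(-1)+0+(-1)+0+1+0+0]=0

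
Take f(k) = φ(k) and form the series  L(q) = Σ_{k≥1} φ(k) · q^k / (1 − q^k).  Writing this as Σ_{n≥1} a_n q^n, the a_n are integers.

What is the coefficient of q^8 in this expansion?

[q^8] φ(8)=4,φ(4)=2,φ(2)=1,φ(1)=1 ⇒ 8

a_8 = 8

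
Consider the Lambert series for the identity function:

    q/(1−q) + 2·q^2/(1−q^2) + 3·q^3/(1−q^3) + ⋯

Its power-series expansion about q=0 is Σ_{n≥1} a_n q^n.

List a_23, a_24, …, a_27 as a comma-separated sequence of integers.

24, 60, 31, 42, 40

n=23: 23·1 1·23  f→[23+1]=24
q^24  k|24↦f(k): 24:24 12:12 8:8 6:6 4:4 3:3 2:2 1:1  a_24=60
q^25  k|25↦f(k): 25:25 5:5 1:1  a_25=31
q^26  k|26↦f(k): 1:1 2:2 13:13 26:26  a_26=42
q^27  k|27↦f(k): 27:27 9:9 3:3 1:1  a_27=40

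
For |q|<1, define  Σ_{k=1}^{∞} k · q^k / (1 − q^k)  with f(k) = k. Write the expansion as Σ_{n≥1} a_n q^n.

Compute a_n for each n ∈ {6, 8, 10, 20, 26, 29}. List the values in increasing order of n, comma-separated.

[q^6] f(1)=1,f(2)=2,f(3)=3,f(6)=6 ⇒ 12
n=8: 1·8 2·4 4·2 8·1  f→[1+2+4+8]=15
d|10:{1,2,5,10}  Σf=1+2+5+10=18
q^20  k|20↦f(k): 20:20 10:10 5:5 4:4 2:2 1:1  a_20=42
[q^26] f(26)=26,f(13)=13,f(2)=2,f(1)=1 ⇒ 42
q^29  k|29↦f(k): 1:1 29:29  a_29=30

12, 15, 18, 42, 42, 30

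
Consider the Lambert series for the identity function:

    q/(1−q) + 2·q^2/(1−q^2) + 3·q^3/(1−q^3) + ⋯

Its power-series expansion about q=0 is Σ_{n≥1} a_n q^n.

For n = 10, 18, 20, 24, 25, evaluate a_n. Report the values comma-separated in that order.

18, 39, 42, 60, 31

q^10  k|10↦f(k): 10:10 5:5 2:2 1:1  a_10=18
[q^18] f(1)=1,f(2)=2,f(3)=3,f(6)=6,f(9)=9,f(18)=18 ⇒ 39
n=20: 20·1 10·2 5·4 4·5 2·10 1·20  f→[20+10+5+4+2+1]=42
[q^24] f(1)=1,f(2)=2,f(3)=3,f(4)=4,f(6)=6,f(8)=8,f(12)=12,f(24)=24 ⇒ 60
d|25:{25,5,1}  Σf=25+5+1=31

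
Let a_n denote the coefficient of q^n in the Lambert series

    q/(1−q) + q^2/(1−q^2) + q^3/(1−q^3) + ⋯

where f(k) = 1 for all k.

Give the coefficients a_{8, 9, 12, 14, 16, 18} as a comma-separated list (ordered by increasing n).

4, 3, 6, 4, 5, 6

[q^8] f(8)=1,f(4)=1,f(2)=1,f(1)=1 ⇒ 4
n=9: 9·1 3·3 1·9  f→[1+1+1]=3
[q^12] f(1)=1,f(2)=1,f(3)=1,f(4)=1,f(6)=1,f(12)=1 ⇒ 6
q^14  k|14↦f(k): 14:1 7:1 2:1 1:1  a_14=4
n=16: 1·16 2·8 4·4 8·2 16·1  f→[1+1+1+1+1]=5
q^18  k|18↦f(k): 1:1 2:1 3:1 6:1 9:1 18:1  a_18=6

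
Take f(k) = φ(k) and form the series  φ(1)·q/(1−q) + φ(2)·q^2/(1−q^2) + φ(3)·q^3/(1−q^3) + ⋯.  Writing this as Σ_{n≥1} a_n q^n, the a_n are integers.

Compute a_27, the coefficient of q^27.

n=27: 1·27 3·9 9·3 27·1  φ→[1+2+6+18]=27

a_27 = 27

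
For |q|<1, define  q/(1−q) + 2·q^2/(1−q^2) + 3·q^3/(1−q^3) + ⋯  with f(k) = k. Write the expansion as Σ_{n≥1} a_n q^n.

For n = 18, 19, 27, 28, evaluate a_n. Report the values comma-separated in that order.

n=18: 1·18 2·9 3·6 6·3 9·2 18·1  f→[1+2+3+6+9+18]=39
[q^19] f(19)=19,f(1)=1 ⇒ 20
d|27:{1,3,9,27}  Σf=1+3+9+27=40
[q^28] f(1)=1,f(2)=2,f(4)=4,f(7)=7,f(14)=14,f(28)=28 ⇒ 56

39, 20, 40, 56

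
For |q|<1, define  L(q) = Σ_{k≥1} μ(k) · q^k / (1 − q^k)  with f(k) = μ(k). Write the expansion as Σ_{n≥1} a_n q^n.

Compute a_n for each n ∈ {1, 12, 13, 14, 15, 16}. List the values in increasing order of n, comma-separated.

d|1:{1}  Σμ=1=1
q^12  k|12↦μ(k): 1:1 2:-1 3:-1 4:0 6:1 12:0  a_12=0
q^13  k|13↦μ(k): 1:1 13:-1  a_13=0
n=14: 1·14 2·7 7·2 14·1  μ→[1+(-1)+(-1)+1]=0
n=15: 1·15 3·5 5·3 15·1  μ→[1+(-1)+(-1)+1]=0
[q^16] μ(1)=1,μ(2)=-1,μ(4)=0,μ(8)=0,μ(16)=0 ⇒ 0

1, 0, 0, 0, 0, 0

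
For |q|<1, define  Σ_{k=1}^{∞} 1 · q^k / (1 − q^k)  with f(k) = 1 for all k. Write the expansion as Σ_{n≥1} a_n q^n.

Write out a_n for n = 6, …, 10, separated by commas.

d|6:{6,3,2,1}  Σf=1+1+1+1=4
q^7  k|7↦f(k): 7:1 1:1  a_7=2
[q^8] f(8)=1,f(4)=1,f(2)=1,f(1)=1 ⇒ 4
q^9  k|9↦f(k): 9:1 3:1 1:1  a_9=3
[q^10] f(10)=1,f(5)=1,f(2)=1,f(1)=1 ⇒ 4

4, 2, 4, 3, 4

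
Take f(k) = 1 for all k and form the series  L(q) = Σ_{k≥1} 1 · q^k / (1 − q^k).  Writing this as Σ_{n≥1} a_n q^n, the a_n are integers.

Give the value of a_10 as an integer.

[q^10] f(1)=1,f(2)=1,f(5)=1,f(10)=1 ⇒ 4

a_10 = 4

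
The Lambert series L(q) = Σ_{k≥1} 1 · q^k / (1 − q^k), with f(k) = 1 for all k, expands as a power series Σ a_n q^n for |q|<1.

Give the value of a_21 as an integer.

q^21  k|21↦f(k): 1:1 3:1 7:1 21:1  a_21=4

a_21 = 4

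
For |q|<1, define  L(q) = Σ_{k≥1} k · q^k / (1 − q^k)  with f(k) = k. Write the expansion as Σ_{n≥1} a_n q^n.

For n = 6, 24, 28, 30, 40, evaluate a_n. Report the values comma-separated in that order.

12, 60, 56, 72, 90

n=6: 6·1 3·2 2·3 1·6  f→[6+3+2+1]=12
n=24: 1·24 2·12 3·8 4·6 6·4 8·3 12·2 24·1  f→[1+2+3+4+6+8+12+24]=60
q^28  k|28↦f(k): 1:1 2:2 4:4 7:7 14:14 28:28  a_28=56
[q^30] f(1)=1,f(2)=2,f(3)=3,f(5)=5,f(6)=6,f(10)=10,f(15)=15,f(30)=30 ⇒ 72
d|40:{1,2,4,5,8,10,20,40}  Σf=1+2+4+5+8+10+20+40=90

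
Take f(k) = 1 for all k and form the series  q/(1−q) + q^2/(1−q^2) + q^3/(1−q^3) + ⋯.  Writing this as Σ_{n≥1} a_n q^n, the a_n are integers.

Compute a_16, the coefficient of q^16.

a_16 = 5

q^16  k|16↦f(k): 1:1 2:1 4:1 8:1 16:1  a_16=5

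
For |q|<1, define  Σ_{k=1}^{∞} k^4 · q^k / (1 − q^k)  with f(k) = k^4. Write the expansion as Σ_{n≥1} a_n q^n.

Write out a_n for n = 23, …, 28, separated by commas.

279842, 358258, 391251, 485554, 538084, 655746

[q^23] f(23)=279841,f(1)=1 ⇒ 279842
d|24:{1,2,3,4,6,8,12,24}  Σf=1+16+81+256+1296+4096+20736+331776=358258
q^25  k|25↦f(k): 25:390625 5:625 1:1  a_25=391251
d|26:{26,13,2,1}  Σf=456976+28561+16+1=485554
[q^27] f(1)=1,f(3)=81,f(9)=6561,f(27)=531441 ⇒ 538084
q^28  k|28↦f(k): 1:1 2:16 4:256 7:2401 14:38416 28:614656  a_28=655746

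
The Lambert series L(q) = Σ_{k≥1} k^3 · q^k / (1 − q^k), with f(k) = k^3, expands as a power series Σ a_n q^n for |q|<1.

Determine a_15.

a_15 = 3528

q^15  k|15↦f(k): 15:3375 5:125 3:27 1:1  a_15=3528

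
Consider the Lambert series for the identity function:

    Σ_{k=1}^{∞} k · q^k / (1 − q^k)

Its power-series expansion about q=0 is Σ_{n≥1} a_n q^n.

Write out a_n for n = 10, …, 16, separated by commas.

18, 12, 28, 14, 24, 24, 31

[q^10] f(1)=1,f(2)=2,f(5)=5,f(10)=10 ⇒ 18
[q^11] f(11)=11,f(1)=1 ⇒ 12
d|12:{1,2,3,4,6,12}  Σf=1+2+3+4+6+12=28
n=13: 13·1 1·13  f→[13+1]=14
q^14  k|14↦f(k): 14:14 7:7 2:2 1:1  a_14=24
q^15  k|15↦f(k): 1:1 3:3 5:5 15:15  a_15=24
n=16: 16·1 8·2 4·4 2·8 1·16  f→[16+8+4+2+1]=31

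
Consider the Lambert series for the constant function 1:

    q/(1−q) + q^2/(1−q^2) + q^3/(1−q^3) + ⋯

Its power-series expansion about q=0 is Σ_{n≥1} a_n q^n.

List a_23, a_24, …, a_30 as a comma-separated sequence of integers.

2, 8, 3, 4, 4, 6, 2, 8

d|23:{23,1}  Σf=1+1=2
d|24:{1,2,3,4,6,8,12,24}  Σf=1+1+1+1+1+1+1+1=8
[q^25] f(1)=1,f(5)=1,f(25)=1 ⇒ 3
q^26  k|26↦f(k): 1:1 2:1 13:1 26:1  a_26=4
[q^27] f(27)=1,f(9)=1,f(3)=1,f(1)=1 ⇒ 4
q^28  k|28↦f(k): 28:1 14:1 7:1 4:1 2:1 1:1  a_28=6
[q^29] f(29)=1,f(1)=1 ⇒ 2
d|30:{1,2,3,5,6,10,15,30}  Σf=1+1+1+1+1+1+1+1=8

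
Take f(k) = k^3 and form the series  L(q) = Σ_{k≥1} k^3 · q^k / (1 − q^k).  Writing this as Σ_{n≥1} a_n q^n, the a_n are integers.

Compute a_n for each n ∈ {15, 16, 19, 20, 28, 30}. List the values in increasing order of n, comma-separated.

n=15: 15·1 5·3 3·5 1·15  f→[3375+125+27+1]=3528
[q^16] f(16)=4096,f(8)=512,f(4)=64,f(2)=8,f(1)=1 ⇒ 4681
[q^19] f(1)=1,f(19)=6859 ⇒ 6860
q^20  k|20↦f(k): 20:8000 10:1000 5:125 4:64 2:8 1:1  a_20=9198
n=28: 1·28 2·14 4·7 7·4 14·2 28·1  f→[1+8+64+343+2744+21952]=25112
q^30  k|30↦f(k): 30:27000 15:3375 10:1000 6:216 5:125 3:27 2:8 1:1  a_30=31752

3528, 4681, 6860, 9198, 25112, 31752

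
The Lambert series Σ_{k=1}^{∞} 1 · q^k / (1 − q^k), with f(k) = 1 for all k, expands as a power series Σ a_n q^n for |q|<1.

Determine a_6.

d|6:{1,2,3,6}  Σf=1+1+1+1=4

a_6 = 4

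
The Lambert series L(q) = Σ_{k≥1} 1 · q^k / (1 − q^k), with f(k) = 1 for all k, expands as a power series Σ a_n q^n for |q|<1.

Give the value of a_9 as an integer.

a_9 = 3

q^9  k|9↦f(k): 9:1 3:1 1:1  a_9=3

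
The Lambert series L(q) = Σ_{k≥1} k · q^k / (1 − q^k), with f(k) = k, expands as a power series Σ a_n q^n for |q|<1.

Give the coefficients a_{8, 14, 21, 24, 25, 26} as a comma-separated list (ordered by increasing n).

15, 24, 32, 60, 31, 42

q^8  k|8↦f(k): 1:1 2:2 4:4 8:8  a_8=15
[q^14] f(1)=1,f(2)=2,f(7)=7,f(14)=14 ⇒ 24
q^21  k|21↦f(k): 21:21 7:7 3:3 1:1  a_21=32
n=24: 1·24 2·12 3·8 4·6 6·4 8·3 12·2 24·1  f→[1+2+3+4+6+8+12+24]=60
[q^25] f(1)=1,f(5)=5,f(25)=25 ⇒ 31
[q^26] f(26)=26,f(13)=13,f(2)=2,f(1)=1 ⇒ 42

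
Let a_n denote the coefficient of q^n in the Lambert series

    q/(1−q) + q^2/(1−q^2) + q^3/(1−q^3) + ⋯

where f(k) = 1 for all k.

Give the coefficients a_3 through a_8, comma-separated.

2, 3, 2, 4, 2, 4

[q^3] f(3)=1,f(1)=1 ⇒ 2
d|4:{4,2,1}  Σf=1+1+1=3
[q^5] f(5)=1,f(1)=1 ⇒ 2
d|6:{1,2,3,6}  Σf=1+1+1+1=4
n=7: 7·1 1·7  f→[1+1]=2
n=8: 8·1 4·2 2·4 1·8  f→[1+1+1+1]=4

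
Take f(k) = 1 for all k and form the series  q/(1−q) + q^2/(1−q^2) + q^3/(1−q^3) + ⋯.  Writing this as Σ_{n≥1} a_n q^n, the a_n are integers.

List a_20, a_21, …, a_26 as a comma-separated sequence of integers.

6, 4, 4, 2, 8, 3, 4

[q^20] f(1)=1,f(2)=1,f(4)=1,f(5)=1,f(10)=1,f(20)=1 ⇒ 6
d|21:{21,7,3,1}  Σf=1+1+1+1=4
n=22: 22·1 11·2 2·11 1·22  f→[1+1+1+1]=4
d|23:{23,1}  Σf=1+1=2
[q^24] f(24)=1,f(12)=1,f(8)=1,f(6)=1,f(4)=1,f(3)=1,f(2)=1,f(1)=1 ⇒ 8
[q^25] f(1)=1,f(5)=1,f(25)=1 ⇒ 3
q^26  k|26↦f(k): 1:1 2:1 13:1 26:1  a_26=4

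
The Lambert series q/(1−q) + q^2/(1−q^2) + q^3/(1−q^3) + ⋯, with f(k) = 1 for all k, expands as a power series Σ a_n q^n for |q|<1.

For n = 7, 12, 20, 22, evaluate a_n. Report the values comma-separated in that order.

n=7: 1·7 7·1  f→[1+1]=2
[q^12] f(1)=1,f(2)=1,f(3)=1,f(4)=1,f(6)=1,f(12)=1 ⇒ 6
n=20: 1·20 2·10 4·5 5·4 10·2 20·1  f→[1+1+1+1+1+1]=6
q^22  k|22↦f(k): 22:1 11:1 2:1 1:1  a_22=4

2, 6, 6, 4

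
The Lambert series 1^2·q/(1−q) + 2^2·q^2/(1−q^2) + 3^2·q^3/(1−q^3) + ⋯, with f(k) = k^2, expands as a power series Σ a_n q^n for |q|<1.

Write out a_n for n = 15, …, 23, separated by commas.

[q^15] f(1)=1,f(3)=9,f(5)=25,f(15)=225 ⇒ 260
n=16: 16·1 8·2 4·4 2·8 1·16  f→[256+64+16+4+1]=341
[q^17] f(1)=1,f(17)=289 ⇒ 290
n=18: 18·1 9·2 6·3 3·6 2·9 1·18  f→[324+81+36+9+4+1]=455
q^19  k|19↦f(k): 1:1 19:361  a_19=362
q^20  k|20↦f(k): 20:400 10:100 5:25 4:16 2:4 1:1  a_20=546
[q^21] f(1)=1,f(3)=9,f(7)=49,f(21)=441 ⇒ 500
n=22: 22·1 11·2 2·11 1·22  f→[484+121+4+1]=610
q^23  k|23↦f(k): 23:529 1:1  a_23=530

260, 341, 290, 455, 362, 546, 500, 610, 530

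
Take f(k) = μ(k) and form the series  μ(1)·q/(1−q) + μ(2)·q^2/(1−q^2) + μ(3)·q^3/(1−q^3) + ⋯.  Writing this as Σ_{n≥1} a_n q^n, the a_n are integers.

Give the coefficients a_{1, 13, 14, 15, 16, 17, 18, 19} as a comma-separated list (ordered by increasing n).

q^1  k|1↦μ(k): 1:1  a_1=1
d|13:{13,1}  Σμ=(-1)+1=0
q^14  k|14↦μ(k): 14:1 7:-1 2:-1 1:1  a_14=0
q^15  k|15↦μ(k): 1:1 3:-1 5:-1 15:1  a_15=0
d|16:{1,2,4,8,16}  Σμ=1+(-1)+0+0+0=0
n=17: 17·1 1·17  μ→[(-1)+1]=0
d|18:{18,9,6,3,2,1}  Σμ=0+0+1+(-1)+(-1)+1=0
d|19:{19,1}  Σμ=(-1)+1=0

1, 0, 0, 0, 0, 0, 0, 0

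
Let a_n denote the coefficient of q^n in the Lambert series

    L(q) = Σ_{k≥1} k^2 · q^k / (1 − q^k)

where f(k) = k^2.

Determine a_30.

a_30 = 1300

d|30:{1,2,3,5,6,10,15,30}  Σf=1+4+9+25+36+100+225+900=1300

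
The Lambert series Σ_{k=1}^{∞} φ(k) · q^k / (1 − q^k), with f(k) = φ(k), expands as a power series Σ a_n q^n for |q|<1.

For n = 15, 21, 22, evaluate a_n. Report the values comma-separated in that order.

d|15:{15,5,3,1}  Σφ=8+4+2+1=15
[q^21] φ(21)=12,φ(7)=6,φ(3)=2,φ(1)=1 ⇒ 21
q^22  k|22↦φ(k): 1:1 2:1 11:10 22:10  a_22=22

15, 21, 22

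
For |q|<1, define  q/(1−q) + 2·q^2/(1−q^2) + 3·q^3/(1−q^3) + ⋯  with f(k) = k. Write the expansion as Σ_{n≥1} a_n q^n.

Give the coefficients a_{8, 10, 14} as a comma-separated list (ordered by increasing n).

15, 18, 24

[q^8] f(1)=1,f(2)=2,f(4)=4,f(8)=8 ⇒ 15
n=10: 10·1 5·2 2·5 1·10  f→[10+5+2+1]=18
[q^14] f(14)=14,f(7)=7,f(2)=2,f(1)=1 ⇒ 24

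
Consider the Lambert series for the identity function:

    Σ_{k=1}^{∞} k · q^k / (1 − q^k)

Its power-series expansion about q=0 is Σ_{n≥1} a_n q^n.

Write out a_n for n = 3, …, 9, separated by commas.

4, 7, 6, 12, 8, 15, 13

n=3: 3·1 1·3  f→[3+1]=4
q^4  k|4↦f(k): 1:1 2:2 4:4  a_4=7
n=5: 5·1 1·5  f→[5+1]=6
q^6  k|6↦f(k): 6:6 3:3 2:2 1:1  a_6=12
q^7  k|7↦f(k): 7:7 1:1  a_7=8
d|8:{1,2,4,8}  Σf=1+2+4+8=15
q^9  k|9↦f(k): 9:9 3:3 1:1  a_9=13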